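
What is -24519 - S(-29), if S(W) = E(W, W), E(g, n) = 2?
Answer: -24521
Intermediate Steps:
S(W) = 2
-24519 - S(-29) = -24519 - 1*2 = -24519 - 2 = -24521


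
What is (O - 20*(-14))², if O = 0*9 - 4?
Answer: 76176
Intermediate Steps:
O = -4 (O = 0 - 4 = -4)
(O - 20*(-14))² = (-4 - 20*(-14))² = (-4 + 280)² = 276² = 76176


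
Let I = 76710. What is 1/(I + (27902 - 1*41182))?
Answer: 1/63430 ≈ 1.5765e-5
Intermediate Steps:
1/(I + (27902 - 1*41182)) = 1/(76710 + (27902 - 1*41182)) = 1/(76710 + (27902 - 41182)) = 1/(76710 - 13280) = 1/63430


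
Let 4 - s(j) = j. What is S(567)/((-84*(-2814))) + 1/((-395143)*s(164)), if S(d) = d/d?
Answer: 1133201/266863776480 ≈ 4.2464e-6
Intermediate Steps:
s(j) = 4 - j
S(d) = 1
S(567)/((-84*(-2814))) + 1/((-395143)*s(164)) = 1/(-84*(-2814)) + 1/((-395143)*(4 - 1*164)) = 1/236376 - 1/(395143*(4 - 164)) = 1*(1/236376) - 1/395143/(-160) = 1/236376 - 1/395143*(-1/160) = 1/236376 + 1/63222880 = 1133201/266863776480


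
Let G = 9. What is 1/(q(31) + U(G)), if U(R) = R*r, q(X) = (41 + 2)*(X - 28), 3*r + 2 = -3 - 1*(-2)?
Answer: 1/120 ≈ 0.0083333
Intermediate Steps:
r = -1 (r = -⅔ + (-3 - 1*(-2))/3 = -⅔ + (-3 + 2)/3 = -⅔ + (⅓)*(-1) = -⅔ - ⅓ = -1)
q(X) = -1204 + 43*X (q(X) = 43*(-28 + X) = -1204 + 43*X)
U(R) = -R (U(R) = R*(-1) = -R)
1/(q(31) + U(G)) = 1/((-1204 + 43*31) - 1*9) = 1/((-1204 + 1333) - 9) = 1/(129 - 9) = 1/120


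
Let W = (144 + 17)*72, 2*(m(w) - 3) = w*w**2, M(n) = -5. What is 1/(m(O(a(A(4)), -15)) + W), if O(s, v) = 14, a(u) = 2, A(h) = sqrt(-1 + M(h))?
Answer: 1/12967 ≈ 7.7119e-5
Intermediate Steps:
A(h) = I*sqrt(6) (A(h) = sqrt(-1 - 5) = sqrt(-6) = I*sqrt(6))
m(w) = 3 + w**3/2 (m(w) = 3 + (w*w**2)/2 = 3 + w**3/2)
W = 11592 (W = 161*72 = 11592)
1/(m(O(a(A(4)), -15)) + W) = 1/((3 + (1/2)*14**3) + 11592) = 1/((3 + (1/2)*2744) + 11592) = 1/((3 + 1372) + 11592) = 1/(1375 + 11592) = 1/12967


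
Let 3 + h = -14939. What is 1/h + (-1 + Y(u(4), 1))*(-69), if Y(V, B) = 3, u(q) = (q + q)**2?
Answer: -2061997/14942 ≈ -138.00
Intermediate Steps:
u(q) = 4*q**2 (u(q) = (2*q)**2 = 4*q**2)
h = -14942 (h = -3 - 14939 = -14942)
1/h + (-1 + Y(u(4), 1))*(-69) = 1/(-14942) + (-1 + 3)*(-69) = -1/14942 + 2*(-69) = -1/14942 - 138 = -2061997/14942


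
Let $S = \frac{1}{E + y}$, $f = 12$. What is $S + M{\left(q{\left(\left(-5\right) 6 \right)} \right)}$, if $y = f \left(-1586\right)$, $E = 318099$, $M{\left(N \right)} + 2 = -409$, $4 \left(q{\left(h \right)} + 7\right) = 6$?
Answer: $- \frac{122916536}{299067} \approx -411.0$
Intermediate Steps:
$q{\left(h \right)} = - \frac{11}{2}$ ($q{\left(h \right)} = -7 + \frac{1}{4} \cdot 6 = -7 + \frac{3}{2} = - \frac{11}{2}$)
$M{\left(N \right)} = -411$ ($M{\left(N \right)} = -2 - 409 = -411$)
$y = -19032$ ($y = 12 \left(-1586\right) = -19032$)
$S = \frac{1}{299067}$ ($S = \frac{1}{318099 - 19032} = \frac{1}{299067} \approx 3.3437 \cdot 10^{-6}$)
$S + M{\left(q{\left(\left(-5\right) 6 \right)} \right)} = \frac{1}{299067} - 411 = - \frac{122916536}{299067}$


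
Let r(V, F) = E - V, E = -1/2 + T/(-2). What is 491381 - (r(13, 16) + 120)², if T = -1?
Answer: 479932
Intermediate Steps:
E = 0 (E = -1/2 - 1/(-2) = -1*½ - 1*(-½) = -½ + ½ = 0)
r(V, F) = -V (r(V, F) = 0 - V = -V)
491381 - (r(13, 16) + 120)² = 491381 - (-1*13 + 120)² = 491381 - (-13 + 120)² = 491381 - 1*107² = 491381 - 1*11449 = 491381 - 11449 = 479932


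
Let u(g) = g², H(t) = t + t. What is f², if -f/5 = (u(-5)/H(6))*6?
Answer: 15625/4 ≈ 3906.3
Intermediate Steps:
H(t) = 2*t
f = -125/2 (f = -5*(-5)²/((2*6))*6 = -5*25/12*6 = -5*25*(1/12)*6 = -125*6/12 = -5*25/2 = -125/2 ≈ -62.500)
f² = (-125/2)² = 15625/4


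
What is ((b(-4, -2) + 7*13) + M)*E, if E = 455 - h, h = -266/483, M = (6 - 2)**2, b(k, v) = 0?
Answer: 3363331/69 ≈ 48744.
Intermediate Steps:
M = 16 (M = 4**2 = 16)
h = -38/69 (h = -266*1/483 = -38/69 ≈ -0.55072)
E = 31433/69 (E = 455 - 1*(-38/69) = 455 + 38/69 = 31433/69 ≈ 455.55)
((b(-4, -2) + 7*13) + M)*E = ((0 + 7*13) + 16)*(31433/69) = ((0 + 91) + 16)*(31433/69) = (91 + 16)*(31433/69) = 107*(31433/69) = 3363331/69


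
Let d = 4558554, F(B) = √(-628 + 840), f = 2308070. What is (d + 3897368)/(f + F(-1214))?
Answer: 4879214972635/1331796781172 - 4227961*√53/1331796781172 ≈ 3.6636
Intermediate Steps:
F(B) = 2*√53 (F(B) = √212 = 2*√53)
(d + 3897368)/(f + F(-1214)) = (4558554 + 3897368)/(2308070 + 2*√53) = 8455922/(2308070 + 2*√53)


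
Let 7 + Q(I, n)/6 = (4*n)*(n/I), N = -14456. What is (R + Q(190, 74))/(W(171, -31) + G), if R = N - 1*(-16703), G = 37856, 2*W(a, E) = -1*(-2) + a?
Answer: 183458/2403025 ≈ 0.076345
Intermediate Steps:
W(a, E) = 1 + a/2 (W(a, E) = (-1*(-2) + a)/2 = (2 + a)/2 = 1 + a/2)
Q(I, n) = -42 + 24*n²/I (Q(I, n) = -42 + 6*((4*n)*(n/I)) = -42 + 6*(4*n²/I) = -42 + 24*n²/I)
R = 2247 (R = -14456 - 1*(-16703) = -14456 + 16703 = 2247)
(R + Q(190, 74))/(W(171, -31) + G) = (2247 + (-42 + 24*74²/190))/((1 + (½)*171) + 37856) = (2247 + (-42 + 24*(1/190)*5476))/((1 + 171/2) + 37856) = (2247 + (-42 + 65712/95))/(173/2 + 37856) = (2247 + 61722/95)/(75885/2) = (275187/95)*(2/75885) = 183458/2403025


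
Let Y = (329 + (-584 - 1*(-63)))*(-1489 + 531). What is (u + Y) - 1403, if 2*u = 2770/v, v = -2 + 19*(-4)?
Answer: 14236189/78 ≈ 1.8252e+5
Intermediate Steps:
v = -78 (v = -2 - 76 = -78)
Y = 183936 (Y = (329 + (-584 + 63))*(-958) = (329 - 521)*(-958) = -192*(-958) = 183936)
u = -1385/78 (u = (2770/(-78))/2 = (2770*(-1/78))/2 = (½)*(-1385/39) = -1385/78 ≈ -17.756)
(u + Y) - 1403 = (-1385/78 + 183936) - 1403 = 14345623/78 - 1403 = 14236189/78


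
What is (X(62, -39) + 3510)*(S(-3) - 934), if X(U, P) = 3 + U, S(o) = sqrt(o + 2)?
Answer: -3339050 + 3575*I ≈ -3.339e+6 + 3575.0*I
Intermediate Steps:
S(o) = sqrt(2 + o)
(X(62, -39) + 3510)*(S(-3) - 934) = ((3 + 62) + 3510)*(sqrt(2 - 3) - 934) = (65 + 3510)*(sqrt(-1) - 934) = 3575*(I - 934) = 3575*(-934 + I) = -3339050 + 3575*I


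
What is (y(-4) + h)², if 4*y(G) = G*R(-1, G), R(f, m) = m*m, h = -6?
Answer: 484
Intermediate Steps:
R(f, m) = m²
y(G) = G³/4 (y(G) = (G*G²)/4 = G³/4)
(y(-4) + h)² = ((¼)*(-4)³ - 6)² = ((¼)*(-64) - 6)² = (-16 - 6)² = (-22)² = 484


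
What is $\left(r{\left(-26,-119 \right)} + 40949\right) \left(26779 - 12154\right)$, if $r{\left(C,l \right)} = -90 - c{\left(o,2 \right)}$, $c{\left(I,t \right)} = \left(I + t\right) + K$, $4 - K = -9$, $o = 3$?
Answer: $597299625$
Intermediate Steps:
$K = 13$ ($K = 4 - -9 = 4 + 9 = 13$)
$c{\left(I,t \right)} = 13 + I + t$ ($c{\left(I,t \right)} = \left(I + t\right) + 13 = 13 + I + t$)
$r{\left(C,l \right)} = -108$ ($r{\left(C,l \right)} = -90 - \left(13 + 3 + 2\right) = -90 - 18 = -108$)
$\left(r{\left(-26,-119 \right)} + 40949\right) \left(26779 - 12154\right) = \left(-108 + 40949\right) \left(26779 - 12154\right) = 40841 \cdot 14625 = 597299625$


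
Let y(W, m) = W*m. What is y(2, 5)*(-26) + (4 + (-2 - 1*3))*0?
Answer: -260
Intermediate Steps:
y(2, 5)*(-26) + (4 + (-2 - 1*3))*0 = (2*5)*(-26) + (4 + (-2 - 1*3))*0 = 10*(-26) + (4 + (-2 - 3))*0 = -260 + (4 - 5)*0 = -260 - 1*0 = -260 + 0 = -260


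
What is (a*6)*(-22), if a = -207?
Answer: 27324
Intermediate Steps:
(a*6)*(-22) = -207*6*(-22) = -1242*(-22) = 27324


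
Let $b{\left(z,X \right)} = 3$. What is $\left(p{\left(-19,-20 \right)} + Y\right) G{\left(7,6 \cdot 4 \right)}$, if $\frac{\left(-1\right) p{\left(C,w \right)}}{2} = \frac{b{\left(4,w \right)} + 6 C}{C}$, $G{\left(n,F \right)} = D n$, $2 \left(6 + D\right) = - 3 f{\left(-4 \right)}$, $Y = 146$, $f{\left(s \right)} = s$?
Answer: $0$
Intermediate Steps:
$D = 0$ ($D = -6 + \frac{\left(-3\right) \left(-4\right)}{2} = -6 + \frac{1}{2} \cdot 12 = -6 + 6 = 0$)
$G{\left(n,F \right)} = 0$ ($G{\left(n,F \right)} = 0 n = 0$)
$p{\left(C,w \right)} = - \frac{2 \left(3 + 6 C\right)}{C}$ ($p{\left(C,w \right)} = - 2 \frac{3 + 6 C}{C} = - \frac{2 \left(3 + 6 C\right)}{C}$)
$\left(p{\left(-19,-20 \right)} + Y\right) G{\left(7,6 \cdot 4 \right)} = \left(\left(-12 - \frac{6}{-19}\right) + 146\right) 0 = \left(\left(-12 - - \frac{6}{19}\right) + 146\right) 0 = \left(\left(-12 + \frac{6}{19}\right) + 146\right) 0 = \left(- \frac{222}{19} + 146\right) 0 = \frac{2552}{19} \cdot 0 = 0$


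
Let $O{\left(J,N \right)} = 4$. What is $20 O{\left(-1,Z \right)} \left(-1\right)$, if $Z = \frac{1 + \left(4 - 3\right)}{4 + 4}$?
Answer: $-80$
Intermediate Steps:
$Z = \frac{1}{4}$ ($Z = \frac{1 + 1}{8} = 2 \cdot \frac{1}{8} = \frac{1}{4} \approx 0.25$)
$20 O{\left(-1,Z \right)} \left(-1\right) = 20 \cdot 4 \left(-1\right) = 80 \left(-1\right) = -80$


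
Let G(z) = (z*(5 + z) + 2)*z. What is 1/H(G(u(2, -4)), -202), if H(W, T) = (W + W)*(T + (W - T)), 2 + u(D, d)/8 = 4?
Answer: 1/58492928 ≈ 1.7096e-8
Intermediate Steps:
u(D, d) = 16 (u(D, d) = -16 + 8*4 = -16 + 32 = 16)
G(z) = z*(2 + z*(5 + z)) (G(z) = (2 + z*(5 + z))*z = z*(2 + z*(5 + z)))
H(W, T) = 2*W² (H(W, T) = (2*W)*W = 2*W²)
1/H(G(u(2, -4)), -202) = 1/(2*(16*(2 + 16² + 5*16))²) = 1/(2*(16*(2 + 256 + 80))²) = 1/(2*(16*338)²) = 1/(2*5408²) = 1/(2*29246464) = 1/58492928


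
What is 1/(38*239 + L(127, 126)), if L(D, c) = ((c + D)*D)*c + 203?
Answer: 1/4057791 ≈ 2.4644e-7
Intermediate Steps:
L(D, c) = 203 + D*c*(D + c) (L(D, c) = ((D + c)*D)*c + 203 = (D*(D + c))*c + 203 = D*c*(D + c) + 203 = 203 + D*c*(D + c))
1/(38*239 + L(127, 126)) = 1/(38*239 + (203 + 127*126² + 126*127²)) = 1/(9082 + (203 + 127*15876 + 126*16129)) = 1/(9082 + (203 + 2016252 + 2032254)) = 1/(9082 + 4048709) = 1/4057791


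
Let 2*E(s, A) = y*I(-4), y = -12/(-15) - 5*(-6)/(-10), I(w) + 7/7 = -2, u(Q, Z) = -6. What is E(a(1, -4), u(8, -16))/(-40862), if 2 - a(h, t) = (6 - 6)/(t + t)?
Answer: -33/408620 ≈ -8.0760e-5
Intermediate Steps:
a(h, t) = 2 (a(h, t) = 2 - (6 - 6)/(t + t) = 2 - 0/(2*t) = 2 - 0*1/(2*t) = 2 - 1*0 = 2 + 0 = 2)
I(w) = -3 (I(w) = -1 - 2 = -3)
y = -11/5 (y = -12*(-1/15) + 30*(-⅒) = ⅘ - 3 = -11/5 ≈ -2.2000)
E(s, A) = 33/10 (E(s, A) = (-11/5*(-3))/2 = (½)*(33/5) = 33/10)
E(a(1, -4), u(8, -16))/(-40862) = (33/10)/(-40862) = (33/10)*(-1/40862) = -33/408620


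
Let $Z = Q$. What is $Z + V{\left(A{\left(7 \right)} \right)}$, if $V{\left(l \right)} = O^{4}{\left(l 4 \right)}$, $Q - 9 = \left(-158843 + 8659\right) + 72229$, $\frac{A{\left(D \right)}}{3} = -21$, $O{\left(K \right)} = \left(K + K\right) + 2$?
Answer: $63505938070$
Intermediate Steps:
$O{\left(K \right)} = 2 + 2 K$ ($O{\left(K \right)} = 2 K + 2 = 2 + 2 K$)
$A{\left(D \right)} = -63$ ($A{\left(D \right)} = 3 \left(-21\right) = -63$)
$Q = -77946$ ($Q = 9 + \left(\left(-158843 + 8659\right) + 72229\right) = 9 + \left(-150184 + 72229\right) = 9 - 77955 = -77946$)
$V{\left(l \right)} = \left(2 + 8 l\right)^{4}$ ($V{\left(l \right)} = \left(2 + 2 l 4\right)^{4} = \left(2 + 2 \cdot 4 l\right)^{4} = \left(2 + 8 l\right)^{4}$)
$Z = -77946$
$Z + V{\left(A{\left(7 \right)} \right)} = -77946 + 16 \left(1 + 4 \left(-63\right)\right)^{4} = -77946 + 16 \left(1 - 252\right)^{4} = -77946 + 16 \left(-251\right)^{4} = -77946 + 16 \cdot 3969126001 = -77946 + 63506016016 = 63505938070$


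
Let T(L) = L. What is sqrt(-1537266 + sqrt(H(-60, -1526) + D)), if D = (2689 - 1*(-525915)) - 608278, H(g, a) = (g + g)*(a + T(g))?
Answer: sqrt(-1537266 + 9*sqrt(1366)) ≈ 1239.7*I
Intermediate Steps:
H(g, a) = 2*g*(a + g) (H(g, a) = (g + g)*(a + g) = (2*g)*(a + g) = 2*g*(a + g))
D = -79674 (D = (2689 + 525915) - 608278 = 528604 - 608278 = -79674)
sqrt(-1537266 + sqrt(H(-60, -1526) + D)) = sqrt(-1537266 + sqrt(2*(-60)*(-1526 - 60) - 79674)) = sqrt(-1537266 + sqrt(2*(-60)*(-1586) - 79674)) = sqrt(-1537266 + sqrt(190320 - 79674)) = sqrt(-1537266 + sqrt(110646)) = sqrt(-1537266 + 9*sqrt(1366))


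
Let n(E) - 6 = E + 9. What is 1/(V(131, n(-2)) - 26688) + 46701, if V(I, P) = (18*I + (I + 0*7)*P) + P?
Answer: 1056096413/22614 ≈ 46701.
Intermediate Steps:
n(E) = 15 + E (n(E) = 6 + (E + 9) = 6 + (9 + E) = 15 + E)
V(I, P) = P + 18*I + I*P (V(I, P) = (18*I + (I + 0)*P) + P = (18*I + I*P) + P = P + 18*I + I*P)
1/(V(131, n(-2)) - 26688) + 46701 = 1/(((15 - 2) + 18*131 + 131*(15 - 2)) - 26688) + 46701 = 1/((13 + 2358 + 131*13) - 26688) + 46701 = 1/((13 + 2358 + 1703) - 26688) + 46701 = 1/(4074 - 26688) + 46701 = 1/(-22614) + 46701 = -1/22614 + 46701 = 1056096413/22614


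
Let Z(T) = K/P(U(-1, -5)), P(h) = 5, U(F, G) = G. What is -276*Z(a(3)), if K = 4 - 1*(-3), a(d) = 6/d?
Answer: -1932/5 ≈ -386.40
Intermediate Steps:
K = 7 (K = 4 + 3 = 7)
Z(T) = 7/5
-276*Z(a(3)) = -276*7/5 = -1932/5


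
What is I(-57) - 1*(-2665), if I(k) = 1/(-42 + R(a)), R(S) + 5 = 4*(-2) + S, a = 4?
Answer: 135914/51 ≈ 2665.0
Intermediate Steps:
R(S) = -13 + S (R(S) = -5 + (4*(-2) + S) = -5 + (-8 + S) = -13 + S)
I(k) = -1/51 (I(k) = 1/(-42 + (-13 + 4)) = 1/(-42 - 9) = 1/(-51) = -1/51)
I(-57) - 1*(-2665) = -1/51 - 1*(-2665) = -1/51 + 2665 = 135914/51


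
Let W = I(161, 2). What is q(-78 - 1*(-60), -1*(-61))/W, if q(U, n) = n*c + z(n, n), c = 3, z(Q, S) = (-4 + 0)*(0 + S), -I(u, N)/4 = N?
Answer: 61/8 ≈ 7.6250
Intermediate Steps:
I(u, N) = -4*N
W = -8 (W = -4*2 = -8)
z(Q, S) = -4*S
q(U, n) = -n (q(U, n) = n*3 - 4*n = 3*n - 4*n = -n)
q(-78 - 1*(-60), -1*(-61))/W = -(-1)*(-61)/(-8) = -1*61*(-⅛) = -61*(-⅛) = 61/8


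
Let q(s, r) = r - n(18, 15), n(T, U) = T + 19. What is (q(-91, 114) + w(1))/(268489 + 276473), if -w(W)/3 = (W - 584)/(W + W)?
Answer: 173/99084 ≈ 0.0017460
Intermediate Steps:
n(T, U) = 19 + T
q(s, r) = -37 + r (q(s, r) = r - (19 + 18) = r - 1*37 = r - 37 = -37 + r)
w(W) = -3*(-584 + W)/(2*W) (w(W) = -3*(W - 584)/(W + W) = -3*(-584 + W)/(2*W))
(q(-91, 114) + w(1))/(268489 + 276473) = ((-37 + 114) + (-3/2 + 876/1))/(268489 + 276473) = (77 + (-3/2 + 876*1))/544962 = (77 + (-3/2 + 876))*(1/544962) = (77 + 1749/2)*(1/544962) = (1903/2)*(1/544962) = 173/99084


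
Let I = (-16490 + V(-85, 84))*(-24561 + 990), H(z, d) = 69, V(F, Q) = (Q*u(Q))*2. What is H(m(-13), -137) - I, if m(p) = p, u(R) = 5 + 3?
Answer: -357006297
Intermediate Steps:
u(R) = 8
V(F, Q) = 16*Q (V(F, Q) = (Q*8)*2 = (8*Q)*2 = 16*Q)
I = 357006366 (I = (-16490 + 16*84)*(-24561 + 990) = (-16490 + 1344)*(-23571) = -15146*(-23571) = 357006366)
H(m(-13), -137) - I = 69 - 1*357006366 = 69 - 357006366 = -357006297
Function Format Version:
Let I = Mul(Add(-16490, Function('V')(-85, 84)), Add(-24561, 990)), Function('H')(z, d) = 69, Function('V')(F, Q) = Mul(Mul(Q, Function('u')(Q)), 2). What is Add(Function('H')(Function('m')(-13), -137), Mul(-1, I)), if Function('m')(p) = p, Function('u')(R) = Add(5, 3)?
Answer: -357006297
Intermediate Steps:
Function('u')(R) = 8
Function('V')(F, Q) = Mul(16, Q) (Function('V')(F, Q) = Mul(Mul(Q, 8), 2) = Mul(Mul(8, Q), 2) = Mul(16, Q))
I = 357006366 (I = Mul(Add(-16490, Mul(16, 84)), Add(-24561, 990)) = Mul(Add(-16490, 1344), -23571) = Mul(-15146, -23571) = 357006366)
Add(Function('H')(Function('m')(-13), -137), Mul(-1, I)) = Add(69, Mul(-1, 357006366)) = Add(69, -357006366) = -357006297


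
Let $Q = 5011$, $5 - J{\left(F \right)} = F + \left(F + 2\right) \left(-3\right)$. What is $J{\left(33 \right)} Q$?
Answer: $385847$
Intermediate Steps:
$J{\left(F \right)} = 11 + 2 F$ ($J{\left(F \right)} = 5 - \left(F + \left(F + 2\right) \left(-3\right)\right) = 5 - \left(F + \left(2 + F\right) \left(-3\right)\right) = 5 - \left(F - \left(6 + 3 F\right)\right) = 5 - \left(-6 - 2 F\right) = 5 + \left(6 + 2 F\right) = 11 + 2 F$)
$J{\left(33 \right)} Q = \left(11 + 2 \cdot 33\right) 5011 = \left(11 + 66\right) 5011 = 77 \cdot 5011 = 385847$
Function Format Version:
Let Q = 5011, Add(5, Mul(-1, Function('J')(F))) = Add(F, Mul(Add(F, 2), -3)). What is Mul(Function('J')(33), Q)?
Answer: 385847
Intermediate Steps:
Function('J')(F) = Add(11, Mul(2, F)) (Function('J')(F) = Add(5, Mul(-1, Add(F, Mul(Add(F, 2), -3)))) = Add(5, Mul(-1, Add(F, Mul(Add(2, F), -3)))) = Add(5, Mul(-1, Add(F, Add(-6, Mul(-3, F))))) = Add(5, Mul(-1, Add(-6, Mul(-2, F)))) = Add(5, Add(6, Mul(2, F))) = Add(11, Mul(2, F)))
Mul(Function('J')(33), Q) = Mul(Add(11, Mul(2, 33)), 5011) = Mul(Add(11, 66), 5011) = Mul(77, 5011) = 385847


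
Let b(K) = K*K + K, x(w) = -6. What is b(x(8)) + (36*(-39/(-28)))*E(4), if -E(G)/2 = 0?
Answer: 30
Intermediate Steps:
E(G) = 0 (E(G) = -2*0 = 0)
b(K) = K + K² (b(K) = K² + K = K + K²)
b(x(8)) + (36*(-39/(-28)))*E(4) = -6*(1 - 6) + (36*(-39/(-28)))*0 = -6*(-5) + (36*(-39*(-1/28)))*0 = 30 + (36*(39/28))*0 = 30 + (351/7)*0 = 30 + 0 = 30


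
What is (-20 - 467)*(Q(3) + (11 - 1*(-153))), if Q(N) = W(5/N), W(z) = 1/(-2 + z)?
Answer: -78407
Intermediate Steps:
Q(N) = 1/(-2 + 5/N)
(-20 - 467)*(Q(3) + (11 - 1*(-153))) = (-20 - 467)*(-1*3/(-5 + 2*3) + (11 - 1*(-153))) = -487*(-1*3/(-5 + 6) + (11 + 153)) = -487*(-1*3/1 + 164) = -487*(-1*3*1 + 164) = -487*(-3 + 164) = -487*161 = -78407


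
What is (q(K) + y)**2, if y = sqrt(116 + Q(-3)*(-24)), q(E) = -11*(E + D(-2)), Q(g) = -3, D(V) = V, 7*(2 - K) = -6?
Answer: 13568/49 - 264*sqrt(47)/7 ≈ 18.342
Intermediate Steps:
K = 20/7 (K = 2 - 1/7*(-6) = 2 + 6/7 = 20/7 ≈ 2.8571)
q(E) = 22 - 11*E (q(E) = -11*(E - 2) = -11*(-2 + E) = 22 - 11*E)
y = 2*sqrt(47) (y = sqrt(116 - 3*(-24)) = sqrt(116 + 72) = sqrt(188) = 2*sqrt(47) ≈ 13.711)
(q(K) + y)**2 = ((22 - 11*20/7) + 2*sqrt(47))**2 = ((22 - 220/7) + 2*sqrt(47))**2 = (-66/7 + 2*sqrt(47))**2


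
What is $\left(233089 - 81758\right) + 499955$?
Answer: $651286$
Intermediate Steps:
$\left(233089 - 81758\right) + 499955 = 151331 + 499955 = 651286$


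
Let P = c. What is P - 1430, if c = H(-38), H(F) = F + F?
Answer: -1506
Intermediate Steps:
H(F) = 2*F
c = -76 (c = 2*(-38) = -76)
P = -76
P - 1430 = -76 - 1430 = -1506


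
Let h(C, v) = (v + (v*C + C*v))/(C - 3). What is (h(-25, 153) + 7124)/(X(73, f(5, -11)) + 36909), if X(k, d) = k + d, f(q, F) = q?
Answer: 29567/147948 ≈ 0.19985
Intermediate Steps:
h(C, v) = (v + 2*C*v)/(-3 + C) (h(C, v) = (v + (C*v + C*v))/(-3 + C) = (v + 2*C*v)/(-3 + C))
X(k, d) = d + k
(h(-25, 153) + 7124)/(X(73, f(5, -11)) + 36909) = (153*(1 + 2*(-25))/(-3 - 25) + 7124)/((5 + 73) + 36909) = (153*(1 - 50)/(-28) + 7124)/(78 + 36909) = (153*(-1/28)*(-49) + 7124)/36987 = (1071/4 + 7124)*(1/36987) = (29567/4)*(1/36987) = 29567/147948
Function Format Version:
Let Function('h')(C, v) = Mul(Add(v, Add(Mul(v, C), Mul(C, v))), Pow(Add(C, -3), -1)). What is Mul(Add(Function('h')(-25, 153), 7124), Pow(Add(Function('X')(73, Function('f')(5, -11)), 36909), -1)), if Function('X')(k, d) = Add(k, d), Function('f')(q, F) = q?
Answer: Rational(29567, 147948) ≈ 0.19985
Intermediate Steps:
Function('h')(C, v) = Mul(Pow(Add(-3, C), -1), Add(v, Mul(2, C, v))) (Function('h')(C, v) = Mul(Add(v, Add(Mul(C, v), Mul(C, v))), Pow(Add(-3, C), -1)) = Mul(Add(v, Mul(2, C, v)), Pow(Add(-3, C), -1)) = Mul(Pow(Add(-3, C), -1), Add(v, Mul(2, C, v))))
Function('X')(k, d) = Add(d, k)
Mul(Add(Function('h')(-25, 153), 7124), Pow(Add(Function('X')(73, Function('f')(5, -11)), 36909), -1)) = Mul(Add(Mul(153, Pow(Add(-3, -25), -1), Add(1, Mul(2, -25))), 7124), Pow(Add(Add(5, 73), 36909), -1)) = Mul(Add(Mul(153, Pow(-28, -1), Add(1, -50)), 7124), Pow(Add(78, 36909), -1)) = Mul(Add(Mul(153, Rational(-1, 28), -49), 7124), Pow(36987, -1)) = Mul(Add(Rational(1071, 4), 7124), Rational(1, 36987)) = Mul(Rational(29567, 4), Rational(1, 36987)) = Rational(29567, 147948)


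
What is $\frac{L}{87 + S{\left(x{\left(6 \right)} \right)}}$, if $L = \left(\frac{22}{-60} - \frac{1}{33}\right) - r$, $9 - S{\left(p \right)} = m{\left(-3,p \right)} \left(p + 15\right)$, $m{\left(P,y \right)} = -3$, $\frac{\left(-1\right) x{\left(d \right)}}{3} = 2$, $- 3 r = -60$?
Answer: $- \frac{6731}{40590} \approx -0.16583$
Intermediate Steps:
$r = 20$ ($r = \left(- \frac{1}{3}\right) \left(-60\right) = 20$)
$x{\left(d \right)} = -6$ ($x{\left(d \right)} = \left(-3\right) 2 = -6$)
$S{\left(p \right)} = 54 + 3 p$ ($S{\left(p \right)} = 9 - - 3 \left(p + 15\right) = 9 - - 3 \left(15 + p\right) = 9 - \left(-45 - 3 p\right) = 9 + \left(45 + 3 p\right) = 54 + 3 p$)
$L = - \frac{6731}{330}$ ($L = \left(\frac{22}{-60} - \frac{1}{33}\right) - 20 = \left(22 \left(- \frac{1}{60}\right) - \frac{1}{33}\right) - 20 = \left(- \frac{11}{30} - \frac{1}{33}\right) - 20 = - \frac{131}{330} - 20 = - \frac{6731}{330} \approx -20.397$)
$\frac{L}{87 + S{\left(x{\left(6 \right)} \right)}} = \frac{1}{87 + \left(54 + 3 \left(-6\right)\right)} \left(- \frac{6731}{330}\right) = \frac{1}{87 + \left(54 - 18\right)} \left(- \frac{6731}{330}\right) = \frac{1}{87 + 36} \left(- \frac{6731}{330}\right) = \frac{1}{123} \left(- \frac{6731}{330}\right) = - \frac{6731}{40590}$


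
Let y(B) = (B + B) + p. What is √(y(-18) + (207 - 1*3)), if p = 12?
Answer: 6*√5 ≈ 13.416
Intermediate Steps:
y(B) = 12 + 2*B (y(B) = (B + B) + 12 = 2*B + 12 = 12 + 2*B)
√(y(-18) + (207 - 1*3)) = √((12 + 2*(-18)) + (207 - 1*3)) = √((12 - 36) + (207 - 3)) = √(-24 + 204) = √180 = 6*√5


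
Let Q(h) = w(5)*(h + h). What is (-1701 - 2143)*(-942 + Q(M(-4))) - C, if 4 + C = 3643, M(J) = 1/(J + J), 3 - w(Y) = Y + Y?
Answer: 3610682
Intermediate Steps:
w(Y) = 3 - 2*Y (w(Y) = 3 - (Y + Y) = 3 - 2*Y)
M(J) = 1/(2*J)
Q(h) = -14*h (Q(h) = (3 - 2*5)*(h + h) = (3 - 10)*(2*h) = -14*h)
C = 3639 (C = -4 + 3643 = 3639)
(-1701 - 2143)*(-942 + Q(M(-4))) - C = (-1701 - 2143)*(-942 - 7/(-4)) - 1*3639 = -3844*(-942 - 7*(-1)/4) - 3639 = -3844*(-942 - 14*(-⅛)) - 3639 = -3844*(-942 + 7/4) - 3639 = -3844*(-3761/4) - 3639 = 3614321 - 3639 = 3610682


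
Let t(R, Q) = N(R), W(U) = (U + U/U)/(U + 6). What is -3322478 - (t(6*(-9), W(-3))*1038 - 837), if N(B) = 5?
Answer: -3326831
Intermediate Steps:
W(U) = (1 + U)/(6 + U) (W(U) = (U + 1)/(6 + U) = (1 + U)/(6 + U))
t(R, Q) = 5
-3322478 - (t(6*(-9), W(-3))*1038 - 837) = -3322478 - (5*1038 - 837) = -3322478 - (5190 - 837) = -3322478 - 1*4353 = -3322478 - 4353 = -3326831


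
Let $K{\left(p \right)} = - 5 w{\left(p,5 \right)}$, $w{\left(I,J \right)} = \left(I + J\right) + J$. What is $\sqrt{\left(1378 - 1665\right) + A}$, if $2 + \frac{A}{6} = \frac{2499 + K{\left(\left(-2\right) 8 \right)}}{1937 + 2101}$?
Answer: $\frac{i \sqrt{133723754}}{673} \approx 17.183 i$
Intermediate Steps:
$w{\left(I,J \right)} = I + 2 J$
$K{\left(p \right)} = -50 - 5 p$ ($K{\left(p \right)} = - 5 \left(p + 2 \cdot 5\right) = - 5 \left(p + 10\right) = - 5 \left(10 + p\right) = -50 - 5 p$)
$A = - \frac{5547}{673}$ ($A = -12 + 6 \frac{2499 - \left(50 + 5 \left(\left(-2\right) 8\right)\right)}{1937 + 2101} = -12 + 6 \frac{2499 - -30}{4038} = -12 + 6 \left(2499 + \left(-50 + 80\right)\right) \frac{1}{4038} = -12 + 6 \left(2499 + 30\right) \frac{1}{4038} = -12 + 6 \cdot 2529 \cdot \frac{1}{4038} = -12 + 6 \cdot \frac{843}{1346} = -12 + \frac{2529}{673} = - \frac{5547}{673} \approx -8.2422$)
$\sqrt{\left(1378 - 1665\right) + A} = \sqrt{\left(1378 - 1665\right) - \frac{5547}{673}} = \sqrt{-287 - \frac{5547}{673}} = \sqrt{- \frac{198698}{673}} = \frac{i \sqrt{133723754}}{673}$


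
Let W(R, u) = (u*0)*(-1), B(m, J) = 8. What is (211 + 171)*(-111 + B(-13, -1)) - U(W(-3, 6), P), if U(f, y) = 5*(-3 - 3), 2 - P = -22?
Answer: -39316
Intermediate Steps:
W(R, u) = 0 (W(R, u) = 0*(-1) = 0)
P = 24 (P = 2 - 1*(-22) = 2 + 22 = 24)
U(f, y) = -30 (U(f, y) = 5*(-6) = -30)
(211 + 171)*(-111 + B(-13, -1)) - U(W(-3, 6), P) = (211 + 171)*(-111 + 8) - 1*(-30) = 382*(-103) + 30 = -39346 + 30 = -39316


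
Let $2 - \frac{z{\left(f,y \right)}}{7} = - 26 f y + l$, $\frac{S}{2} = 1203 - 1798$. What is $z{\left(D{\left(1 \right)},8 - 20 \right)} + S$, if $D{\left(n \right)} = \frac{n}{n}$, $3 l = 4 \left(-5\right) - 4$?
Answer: $-3304$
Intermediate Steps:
$S = -1190$ ($S = 2 \left(1203 - 1798\right) = 2 \left(-595\right) = -1190$)
$l = -8$ ($l = \frac{4 \left(-5\right) - 4}{3} = \frac{-20 - 4}{3} = \frac{1}{3} \left(-24\right) = -8$)
$D{\left(n \right)} = 1$
$z{\left(f,y \right)} = 70 + 182 f y$ ($z{\left(f,y \right)} = 14 - 7 \left(- 26 f y - 8\right) = 14 - 7 \left(-8 - 26 f y\right) = 14 + \left(56 + 182 f y\right) = 70 + 182 f y$)
$z{\left(D{\left(1 \right)},8 - 20 \right)} + S = \left(70 + 182 \cdot 1 \left(8 - 20\right)\right) - 1190 = \left(70 + 182 \cdot 1 \left(-12\right)\right) - 1190 = \left(70 - 2184\right) - 1190 = -2114 - 1190 = -3304$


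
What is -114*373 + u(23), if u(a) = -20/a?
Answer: -978026/23 ≈ -42523.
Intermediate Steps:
-114*373 + u(23) = -114*373 - 20/23 = -42522 - 20*1/23 = -42522 - 20/23 = -978026/23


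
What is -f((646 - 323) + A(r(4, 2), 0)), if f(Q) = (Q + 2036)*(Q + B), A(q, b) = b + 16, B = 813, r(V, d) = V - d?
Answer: -2736000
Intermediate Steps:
A(q, b) = 16 + b
f(Q) = (813 + Q)*(2036 + Q) (f(Q) = (Q + 2036)*(Q + 813) = (2036 + Q)*(813 + Q) = (813 + Q)*(2036 + Q))
-f((646 - 323) + A(r(4, 2), 0)) = -(1655268 + ((646 - 323) + (16 + 0))² + 2849*((646 - 323) + (16 + 0))) = -(1655268 + (323 + 16)² + 2849*(323 + 16)) = -(1655268 + 339² + 2849*339) = -(1655268 + 114921 + 965811) = -1*2736000 = -2736000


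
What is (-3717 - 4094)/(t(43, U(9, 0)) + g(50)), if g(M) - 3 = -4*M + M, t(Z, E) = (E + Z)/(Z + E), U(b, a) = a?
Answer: 107/2 ≈ 53.500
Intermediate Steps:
t(Z, E) = 1 (t(Z, E) = (E + Z)/(E + Z) = 1)
g(M) = 3 - 3*M (g(M) = 3 + (-4*M + M) = 3 - 3*M)
(-3717 - 4094)/(t(43, U(9, 0)) + g(50)) = (-3717 - 4094)/(1 + (3 - 3*50)) = -7811/(1 + (3 - 150)) = -7811/(1 - 147) = -7811/(-146) = -7811*(-1/146) = 107/2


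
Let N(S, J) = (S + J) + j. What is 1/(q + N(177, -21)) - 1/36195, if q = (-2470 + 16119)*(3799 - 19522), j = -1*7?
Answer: -214639273/7767558408210 ≈ -2.7633e-5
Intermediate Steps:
j = -7
q = -214603227 (q = 13649*(-15723) = -214603227)
N(S, J) = -7 + J + S (N(S, J) = (S + J) - 7 = (J + S) - 7 = -7 + J + S)
1/(q + N(177, -21)) - 1/36195 = 1/(-214603227 + (-7 - 21 + 177)) - 1/36195 = 1/(-214603227 + 149) - 1*1/36195 = 1/(-214603078) - 1/36195 = -1/214603078 - 1/36195 = -214639273/7767558408210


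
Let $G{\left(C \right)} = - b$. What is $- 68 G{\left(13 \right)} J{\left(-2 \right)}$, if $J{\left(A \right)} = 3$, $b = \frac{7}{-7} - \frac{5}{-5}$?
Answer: $0$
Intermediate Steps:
$b = 0$ ($b = 7 \left(- \frac{1}{7}\right) - -1 = -1 + 1 = 0$)
$G{\left(C \right)} = 0$ ($G{\left(C \right)} = \left(-1\right) 0 = 0$)
$- 68 G{\left(13 \right)} J{\left(-2 \right)} = \left(-68\right) 0 \cdot 3 = 0 \cdot 3 = 0$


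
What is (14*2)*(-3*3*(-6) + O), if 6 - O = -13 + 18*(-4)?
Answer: 4060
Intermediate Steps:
O = 91 (O = 6 - (-13 + 18*(-4)) = 6 - (-13 - 72) = 6 - 1*(-85) = 6 + 85 = 91)
(14*2)*(-3*3*(-6) + O) = (14*2)*(-3*3*(-6) + 91) = 28*(-9*(-6) + 91) = 28*(54 + 91) = 28*145 = 4060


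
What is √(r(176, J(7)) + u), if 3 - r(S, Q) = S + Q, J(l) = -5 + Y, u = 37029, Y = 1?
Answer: 2*√9215 ≈ 191.99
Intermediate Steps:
J(l) = -4 (J(l) = -5 + 1 = -4)
r(S, Q) = 3 - Q - S (r(S, Q) = 3 - (S + Q) = 3 - (Q + S) = 3 + (-Q - S) = 3 - Q - S)
√(r(176, J(7)) + u) = √((3 - 1*(-4) - 1*176) + 37029) = √((3 + 4 - 176) + 37029) = √(-169 + 37029) = √36860 = 2*√9215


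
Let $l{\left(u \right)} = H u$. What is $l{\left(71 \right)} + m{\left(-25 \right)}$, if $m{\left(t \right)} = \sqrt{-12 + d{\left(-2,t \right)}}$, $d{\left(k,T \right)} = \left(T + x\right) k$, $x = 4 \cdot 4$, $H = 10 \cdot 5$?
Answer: $3550 + \sqrt{6} \approx 3552.4$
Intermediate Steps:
$H = 50$
$x = 16$
$l{\left(u \right)} = 50 u$
$d{\left(k,T \right)} = k \left(16 + T\right)$ ($d{\left(k,T \right)} = \left(T + 16\right) k = \left(16 + T\right) k = k \left(16 + T\right)$)
$m{\left(t \right)} = \sqrt{-44 - 2 t}$ ($m{\left(t \right)} = \sqrt{-12 - 2 \left(16 + t\right)} = \sqrt{-12 - \left(32 + 2 t\right)} = \sqrt{-44 - 2 t}$)
$l{\left(71 \right)} + m{\left(-25 \right)} = 50 \cdot 71 + \sqrt{-44 - -50} = 3550 + \sqrt{-44 + 50} = 3550 + \sqrt{6}$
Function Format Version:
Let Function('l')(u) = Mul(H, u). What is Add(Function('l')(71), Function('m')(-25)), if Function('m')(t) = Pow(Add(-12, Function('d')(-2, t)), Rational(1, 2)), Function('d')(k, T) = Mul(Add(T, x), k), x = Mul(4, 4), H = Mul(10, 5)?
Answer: Add(3550, Pow(6, Rational(1, 2))) ≈ 3552.4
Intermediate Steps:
H = 50
x = 16
Function('l')(u) = Mul(50, u)
Function('d')(k, T) = Mul(k, Add(16, T)) (Function('d')(k, T) = Mul(Add(T, 16), k) = Mul(Add(16, T), k) = Mul(k, Add(16, T)))
Function('m')(t) = Pow(Add(-44, Mul(-2, t)), Rational(1, 2)) (Function('m')(t) = Pow(Add(-12, Mul(-2, Add(16, t))), Rational(1, 2)) = Pow(Add(-12, Add(-32, Mul(-2, t))), Rational(1, 2)) = Pow(Add(-44, Mul(-2, t)), Rational(1, 2)))
Add(Function('l')(71), Function('m')(-25)) = Add(Mul(50, 71), Pow(Add(-44, Mul(-2, -25)), Rational(1, 2))) = Add(3550, Pow(Add(-44, 50), Rational(1, 2))) = Add(3550, Pow(6, Rational(1, 2)))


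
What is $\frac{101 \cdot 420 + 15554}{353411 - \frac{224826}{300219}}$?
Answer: $\frac{5801632102}{35366824061} \approx 0.16404$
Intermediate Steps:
$\frac{101 \cdot 420 + 15554}{353411 - \frac{224826}{300219}} = \frac{42420 + 15554}{353411 - \frac{74942}{100073}} = \frac{57974}{353411 - \frac{74942}{100073}} = \frac{57974}{\frac{35366824061}{100073}} = 57974 \cdot \frac{100073}{35366824061} = \frac{5801632102}{35366824061}$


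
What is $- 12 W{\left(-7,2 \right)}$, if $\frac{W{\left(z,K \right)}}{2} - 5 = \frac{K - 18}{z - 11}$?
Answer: $- \frac{424}{3} \approx -141.33$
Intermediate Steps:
$W{\left(z,K \right)} = 10 + \frac{2 \left(-18 + K\right)}{-11 + z}$ ($W{\left(z,K \right)} = 10 + 2 \frac{K - 18}{z - 11} = 10 + 2 \frac{-18 + K}{-11 + z} = 10 + \frac{2 \left(-18 + K\right)}{-11 + z}$)
$- 12 W{\left(-7,2 \right)} = - 12 \frac{2 \left(-73 + 2 + 5 \left(-7\right)\right)}{-11 - 7} = - 12 \frac{2 \left(-73 + 2 - 35\right)}{-18} = - 12 \cdot 2 \left(- \frac{1}{18}\right) \left(-106\right) = \left(-12\right) \frac{106}{9} = - \frac{424}{3}$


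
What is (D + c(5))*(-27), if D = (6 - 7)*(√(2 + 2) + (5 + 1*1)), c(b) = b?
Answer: 81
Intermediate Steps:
D = -8 (D = -(√4 + (5 + 1)) = -(2 + 6) = -1*8 = -8)
(D + c(5))*(-27) = (-8 + 5)*(-27) = -3*(-27) = 81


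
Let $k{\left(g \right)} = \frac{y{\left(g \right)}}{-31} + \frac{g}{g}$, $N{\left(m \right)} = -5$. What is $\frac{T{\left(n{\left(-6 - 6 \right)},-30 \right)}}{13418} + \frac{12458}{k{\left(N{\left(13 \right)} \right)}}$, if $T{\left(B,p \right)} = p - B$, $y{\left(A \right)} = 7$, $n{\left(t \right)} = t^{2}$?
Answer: $\frac{1295500147}{80508} \approx 16092.0$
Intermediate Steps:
$k{\left(g \right)} = \frac{24}{31}$ ($k{\left(g \right)} = \frac{7}{-31} + \frac{g}{g} = 7 \left(- \frac{1}{31}\right) + 1 = - \frac{7}{31} + 1 = \frac{24}{31}$)
$\frac{T{\left(n{\left(-6 - 6 \right)},-30 \right)}}{13418} + \frac{12458}{k{\left(N{\left(13 \right)} \right)}} = \frac{-30 - \left(-6 - 6\right)^{2}}{13418} + \frac{12458}{\frac{24}{31}} = \left(-30 - \left(-6 - 6\right)^{2}\right) \frac{1}{13418} + 12458 \cdot \frac{31}{24} = \left(-30 - \left(-12\right)^{2}\right) \frac{1}{13418} + \frac{193099}{12} = \left(-30 - 144\right) \frac{1}{13418} + \frac{193099}{12} = \left(-174\right) \frac{1}{13418} + \frac{193099}{12} = - \frac{87}{6709} + \frac{193099}{12} = \frac{1295500147}{80508}$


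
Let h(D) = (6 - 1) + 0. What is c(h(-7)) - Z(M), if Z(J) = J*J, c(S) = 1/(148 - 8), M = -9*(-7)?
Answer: -555659/140 ≈ -3969.0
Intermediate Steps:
M = 63
h(D) = 5 (h(D) = 5 + 0 = 5)
c(S) = 1/140
Z(J) = J**2
c(h(-7)) - Z(M) = 1/140 - 1*63**2 = 1/140 - 1*3969 = 1/140 - 3969 = -555659/140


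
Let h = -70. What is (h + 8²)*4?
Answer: -24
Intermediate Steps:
(h + 8²)*4 = (-70 + 8²)*4 = (-70 + 64)*4 = -6*4 = -24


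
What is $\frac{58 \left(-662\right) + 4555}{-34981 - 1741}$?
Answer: $\frac{787}{854} \approx 0.92155$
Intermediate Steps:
$\frac{58 \left(-662\right) + 4555}{-34981 - 1741} = \frac{-38396 + 4555}{-36722} = \left(-33841\right) \left(- \frac{1}{36722}\right) = \frac{787}{854}$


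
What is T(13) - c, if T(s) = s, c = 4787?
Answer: -4774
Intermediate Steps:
T(13) - c = 13 - 1*4787 = 13 - 4787 = -4774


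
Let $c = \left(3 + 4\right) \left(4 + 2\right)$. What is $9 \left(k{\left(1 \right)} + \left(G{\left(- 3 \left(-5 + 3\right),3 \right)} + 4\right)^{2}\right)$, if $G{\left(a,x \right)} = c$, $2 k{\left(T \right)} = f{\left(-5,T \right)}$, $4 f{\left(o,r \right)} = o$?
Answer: $\frac{152307}{8} \approx 19038.0$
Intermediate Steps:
$c = 42$ ($c = 7 \cdot 6 = 42$)
$f{\left(o,r \right)} = \frac{o}{4}$
$k{\left(T \right)} = - \frac{5}{8}$ ($k{\left(T \right)} = \frac{\frac{1}{4} \left(-5\right)}{2} = \frac{1}{2} \left(- \frac{5}{4}\right) = - \frac{5}{8}$)
$G{\left(a,x \right)} = 42$
$9 \left(k{\left(1 \right)} + \left(G{\left(- 3 \left(-5 + 3\right),3 \right)} + 4\right)^{2}\right) = 9 \left(- \frac{5}{8} + \left(42 + 4\right)^{2}\right) = 9 \left(- \frac{5}{8} + 46^{2}\right) = 9 \left(- \frac{5}{8} + 2116\right) = 9 \cdot \frac{16923}{8} = \frac{152307}{8}$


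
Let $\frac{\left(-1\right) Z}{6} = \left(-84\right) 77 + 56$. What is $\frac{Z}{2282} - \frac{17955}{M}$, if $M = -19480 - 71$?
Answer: $\frac{141987}{7987} \approx 17.777$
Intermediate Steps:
$M = -19551$ ($M = -19480 - 71 = -19551$)
$Z = 38472$ ($Z = - 6 \left(\left(-84\right) 77 + 56\right) = - 6 \left(-6468 + 56\right) = \left(-6\right) \left(-6412\right) = 38472$)
$\frac{Z}{2282} - \frac{17955}{M} = \frac{38472}{2282} - \frac{17955}{-19551} = 38472 \cdot \frac{1}{2282} - - \frac{45}{49} = \frac{2748}{163} + \frac{45}{49} = \frac{141987}{7987}$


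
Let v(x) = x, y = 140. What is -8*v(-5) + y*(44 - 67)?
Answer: -3180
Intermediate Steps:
-8*v(-5) + y*(44 - 67) = -8*(-5) + 140*(44 - 67) = 40 + 140*(-23) = 40 - 3220 = -3180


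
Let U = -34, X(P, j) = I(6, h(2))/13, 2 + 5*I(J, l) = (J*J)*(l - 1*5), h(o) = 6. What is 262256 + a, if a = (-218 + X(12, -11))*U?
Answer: 17527264/65 ≈ 2.6965e+5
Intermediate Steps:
I(J, l) = -⅖ + J²*(-5 + l)/5 (I(J, l) = -⅖ + ((J*J)*(l - 1*5))/5 = -⅖ + (J²*(l - 5))/5 = -⅖ + (J²*(-5 + l))/5 = -⅖ + J²*(-5 + l)/5)
X(P, j) = 34/65 (X(P, j) = (-⅖ - 1*6² + (⅕)*6*6²)/13 = (-⅖ - 1*36 + (⅕)*6*36)*(1/13) = (-⅖ - 36 + 216/5)*(1/13) = (34/5)*(1/13) = 34/65)
a = 480624/65 (a = (-218 + 34/65)*(-34) = -14136/65*(-34) = 480624/65 ≈ 7394.2)
262256 + a = 262256 + 480624/65 = 17527264/65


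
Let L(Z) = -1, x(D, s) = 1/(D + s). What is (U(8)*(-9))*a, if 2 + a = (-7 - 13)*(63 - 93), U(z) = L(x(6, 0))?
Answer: 5382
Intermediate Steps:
U(z) = -1
a = 598 (a = -2 + (-7 - 13)*(63 - 93) = -2 - 20*(-30) = -2 + 600 = 598)
(U(8)*(-9))*a = -1*(-9)*598 = 9*598 = 5382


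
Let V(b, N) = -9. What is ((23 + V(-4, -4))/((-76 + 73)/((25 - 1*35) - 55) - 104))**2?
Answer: 828100/45657049 ≈ 0.018137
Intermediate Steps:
((23 + V(-4, -4))/((-76 + 73)/((25 - 1*35) - 55) - 104))**2 = ((23 - 9)/((-76 + 73)/((25 - 1*35) - 55) - 104))**2 = (14/(-3/((25 - 35) - 55) - 104))**2 = (14/(-3/(-10 - 55) - 104))**2 = (14/(-3/(-65) - 104))**2 = (14/(-3*(-1/65) - 104))**2 = (14/(3/65 - 104))**2 = (14/(-6757/65))**2 = (14*(-65/6757))**2 = (-910/6757)**2 = 828100/45657049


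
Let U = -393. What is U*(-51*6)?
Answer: 120258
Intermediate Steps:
U*(-51*6) = -(-20043)*6 = -393*(-306) = 120258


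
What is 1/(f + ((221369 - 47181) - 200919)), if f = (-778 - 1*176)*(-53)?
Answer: 1/23831 ≈ 4.1962e-5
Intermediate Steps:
f = 50562 (f = (-778 - 176)*(-53) = -954*(-53) = 50562)
1/(f + ((221369 - 47181) - 200919)) = 1/(50562 + ((221369 - 47181) - 200919)) = 1/(50562 + (174188 - 200919)) = 1/(50562 - 26731) = 1/23831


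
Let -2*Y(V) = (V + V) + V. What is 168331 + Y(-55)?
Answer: 336827/2 ≈ 1.6841e+5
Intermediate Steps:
Y(V) = -3*V/2 (Y(V) = -((V + V) + V)/2 = -(2*V + V)/2 = -3*V/2)
168331 + Y(-55) = 168331 - 3/2*(-55) = 168331 + 165/2 = 336827/2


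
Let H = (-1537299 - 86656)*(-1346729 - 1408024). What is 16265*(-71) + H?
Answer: 4473593753300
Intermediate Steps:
H = 4473594908115 (H = -1623955*(-2754753) = 4473594908115)
16265*(-71) + H = 16265*(-71) + 4473594908115 = -1154815 + 4473594908115 = 4473593753300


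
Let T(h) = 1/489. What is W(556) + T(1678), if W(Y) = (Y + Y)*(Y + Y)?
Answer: 604670017/489 ≈ 1.2365e+6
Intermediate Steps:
W(Y) = 4*Y² (W(Y) = (2*Y)*(2*Y) = 4*Y²)
T(h) = 1/489
W(556) + T(1678) = 4*556² + 1/489 = 4*309136 + 1/489 = 1236544 + 1/489 = 604670017/489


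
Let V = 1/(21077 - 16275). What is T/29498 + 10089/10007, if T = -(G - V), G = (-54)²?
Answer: 1288976427827/1417485505772 ≈ 0.90934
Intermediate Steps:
G = 2916
V = 1/4802 ≈ 0.00020825
T = -14002631/4802 (T = -(2916 - 1*1/4802) = -(2916 - 1/4802) = -1*14002631/4802 = -14002631/4802 ≈ -2916.0)
T/29498 + 10089/10007 = -14002631/4802/29498 + 10089/10007 = -14002631/4802*1/29498 + 10089*(1/10007) = -14002631/141649396 + 10089/10007 = 1288976427827/1417485505772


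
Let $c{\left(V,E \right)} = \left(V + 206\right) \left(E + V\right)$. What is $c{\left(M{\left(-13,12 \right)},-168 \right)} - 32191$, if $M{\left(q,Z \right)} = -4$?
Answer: $-66935$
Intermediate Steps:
$c{\left(V,E \right)} = \left(206 + V\right) \left(E + V\right)$
$c{\left(M{\left(-13,12 \right)},-168 \right)} - 32191 = \left(\left(-4\right)^{2} + 206 \left(-168\right) + 206 \left(-4\right) - -672\right) - 32191 = \left(16 - 34608 - 824 + 672\right) - 32191 = -34744 - 32191 = -66935$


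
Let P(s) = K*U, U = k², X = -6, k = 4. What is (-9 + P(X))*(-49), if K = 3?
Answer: -1911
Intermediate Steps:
U = 16 (U = 4² = 16)
P(s) = 48 (P(s) = 3*16 = 48)
(-9 + P(X))*(-49) = (-9 + 48)*(-49) = 39*(-49) = -1911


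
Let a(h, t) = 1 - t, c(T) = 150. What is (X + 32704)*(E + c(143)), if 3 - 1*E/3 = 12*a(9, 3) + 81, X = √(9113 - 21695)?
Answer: -392448 - 36*I*√1398 ≈ -3.9245e+5 - 1346.0*I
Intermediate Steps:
X = 3*I*√1398 (X = √(-12582) = 3*I*√1398 ≈ 112.17*I)
E = -162 (E = 9 - 3*(12*(1 - 1*3) + 81) = 9 - 3*(12*(1 - 3) + 81) = 9 - 3*(12*(-2) + 81) = 9 - 3*(-24 + 81) = 9 - 3*57 = 9 - 171 = -162)
(X + 32704)*(E + c(143)) = (3*I*√1398 + 32704)*(-162 + 150) = (32704 + 3*I*√1398)*(-12) = -392448 - 36*I*√1398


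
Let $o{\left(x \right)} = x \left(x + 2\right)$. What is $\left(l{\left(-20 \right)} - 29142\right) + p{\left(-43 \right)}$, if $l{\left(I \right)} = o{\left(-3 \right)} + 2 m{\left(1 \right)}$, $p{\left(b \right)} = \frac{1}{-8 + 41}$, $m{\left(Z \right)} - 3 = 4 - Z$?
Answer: $- \frac{961190}{33} \approx -29127.0$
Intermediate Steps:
$m{\left(Z \right)} = 7 - Z$ ($m{\left(Z \right)} = 3 - \left(-4 + Z\right) = 7 - Z$)
$o{\left(x \right)} = x \left(2 + x\right)$
$p{\left(b \right)} = \frac{1}{33}$
$l{\left(I \right)} = 15$ ($l{\left(I \right)} = - 3 \left(2 - 3\right) + 2 \left(7 - 1\right) = \left(-3\right) \left(-1\right) + 2 \left(7 - 1\right) = 3 + 2 \cdot 6 = 3 + 12 = 15$)
$\left(l{\left(-20 \right)} - 29142\right) + p{\left(-43 \right)} = \left(15 - 29142\right) + \frac{1}{33} = -29127 + \frac{1}{33} = - \frac{961190}{33}$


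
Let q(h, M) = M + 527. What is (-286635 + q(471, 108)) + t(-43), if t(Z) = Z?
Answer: -286043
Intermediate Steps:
q(h, M) = 527 + M
(-286635 + q(471, 108)) + t(-43) = (-286635 + (527 + 108)) - 43 = (-286635 + 635) - 43 = -286000 - 43 = -286043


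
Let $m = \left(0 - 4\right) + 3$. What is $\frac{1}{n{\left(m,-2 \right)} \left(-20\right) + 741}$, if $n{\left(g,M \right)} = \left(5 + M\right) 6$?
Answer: $\frac{1}{381} \approx 0.0026247$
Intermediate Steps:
$m = -1$ ($m = -4 + 3 = -1$)
$n{\left(g,M \right)} = 30 + 6 M$
$\frac{1}{n{\left(m,-2 \right)} \left(-20\right) + 741} = \frac{1}{\left(30 + 6 \left(-2\right)\right) \left(-20\right) + 741} = \frac{1}{\left(30 - 12\right) \left(-20\right) + 741} = \frac{1}{18 \left(-20\right) + 741} = \frac{1}{-360 + 741} = \frac{1}{381}$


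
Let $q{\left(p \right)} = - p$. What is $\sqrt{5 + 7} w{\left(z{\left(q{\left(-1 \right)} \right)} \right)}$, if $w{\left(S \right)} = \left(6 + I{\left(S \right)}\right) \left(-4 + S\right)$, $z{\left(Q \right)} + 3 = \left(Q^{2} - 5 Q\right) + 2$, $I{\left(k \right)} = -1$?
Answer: $- 90 \sqrt{3} \approx -155.88$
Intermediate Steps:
$z{\left(Q \right)} = -1 + Q^{2} - 5 Q$ ($z{\left(Q \right)} = -3 + \left(\left(Q^{2} - 5 Q\right) + 2\right) = -3 + \left(2 + Q^{2} - 5 Q\right) = -1 + Q^{2} - 5 Q$)
$w{\left(S \right)} = -20 + 5 S$ ($w{\left(S \right)} = \left(6 - 1\right) \left(-4 + S\right) = 5 \left(-4 + S\right) = -20 + 5 S$)
$\sqrt{5 + 7} w{\left(z{\left(q{\left(-1 \right)} \right)} \right)} = \sqrt{5 + 7} \left(-20 + 5 \left(-1 + \left(\left(-1\right) \left(-1\right)\right)^{2} - 5 \left(\left(-1\right) \left(-1\right)\right)\right)\right) = \sqrt{12} \left(-20 + 5 \left(-1 + 1^{2} - 5\right)\right) = 2 \sqrt{3} \left(-20 + 5 \left(-1 + 1 - 5\right)\right) = 2 \sqrt{3} \left(-20 + 5 \left(-5\right)\right) = 2 \sqrt{3} \left(-20 - 25\right) = 2 \sqrt{3} \left(-45\right) = - 90 \sqrt{3}$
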